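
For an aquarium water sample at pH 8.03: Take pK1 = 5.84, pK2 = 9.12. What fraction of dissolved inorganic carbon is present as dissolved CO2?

α₀ = 0.00594

α₀ = 1 / (1 + K1/[H⁺] + K1K2/[H⁺]²) = 1 / (1 + 10^+2.19 + 10^+1.10)
   = 1 / (1 + 154.88 + 12.589) = 1/168.47 = 0.005936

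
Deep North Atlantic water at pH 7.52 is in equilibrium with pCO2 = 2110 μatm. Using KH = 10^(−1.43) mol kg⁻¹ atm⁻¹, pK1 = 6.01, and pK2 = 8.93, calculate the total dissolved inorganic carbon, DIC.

[CO2*] = KH · pCO2 = 10^(−1.43) × 2110×10^-6 = 7.839×10^-5 mol/kg
α₀ = 1/(1 + K1/[H⁺] + K1K2/[H⁺]²) = 1/(1 + 10^+1.51 + 10^+0.10) = 0.02889
DIC = [CO2*]/α₀ = 7.839×10^-5 / 0.02889 = 2.71 mmol/kg

DIC = 2.71 mmol/kg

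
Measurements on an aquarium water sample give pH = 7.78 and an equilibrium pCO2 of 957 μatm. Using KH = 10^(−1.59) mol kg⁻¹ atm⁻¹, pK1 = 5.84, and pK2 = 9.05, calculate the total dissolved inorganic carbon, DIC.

DIC = 2.28 mmol/kg

[CO2*] = KH · pCO2 = 10^(−1.59) × 957×10^-6 = 2.460×10^-5 mol/kg
α₀ = 1/(1 + K1/[H⁺] + K1K2/[H⁺]²) = 1/(1 + 10^+1.94 + 10^+0.67) = 0.01078
DIC = [CO2*]/α₀ = 2.460×10^-5 / 0.01078 = 2.28 mmol/kg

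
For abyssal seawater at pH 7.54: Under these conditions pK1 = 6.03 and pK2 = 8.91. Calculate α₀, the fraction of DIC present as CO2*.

α₀ = 0.0288

α₀ = 1 / (1 + K1/[H⁺] + K1K2/[H⁺]²) = 1 / (1 + 10^+1.51 + 10^+0.14)
   = 1 / (1 + 32.359 + 1.3804) = 1/34.740 = 0.02879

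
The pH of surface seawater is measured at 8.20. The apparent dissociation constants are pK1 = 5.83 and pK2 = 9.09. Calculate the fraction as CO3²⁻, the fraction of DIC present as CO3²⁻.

α₂ = 0.114

α₂ = 1 / (1 + [H⁺]/K2 + [H⁺]²/(K1K2)) = 1 / (1 + 10^+0.89 + 10^-1.48)
   = 1 / (1 + 7.7625 + 0.033113) = 1/8.7956 = 0.1137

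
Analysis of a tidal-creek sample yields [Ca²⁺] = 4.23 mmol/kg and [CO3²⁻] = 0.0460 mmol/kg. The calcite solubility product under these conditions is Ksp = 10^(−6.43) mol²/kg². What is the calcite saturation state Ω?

Ksp = 10^(−6.43) = 3.715×10^-7
Ω = [Ca²⁺][CO3²⁻]/Ksp = (4.23×10^-3)(0.0460×10^-3) / 3.715×10^-7 = 0.524

Ω = 0.524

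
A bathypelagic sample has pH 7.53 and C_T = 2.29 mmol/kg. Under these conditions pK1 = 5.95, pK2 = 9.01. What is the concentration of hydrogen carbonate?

[HCO3⁻] = 2.16 mmol/kg

α₁ = 1 / (1 + [H⁺]/K1 + K2/[H⁺]) = 1 / (1 + 10^-1.58 + 10^-1.48)
   = 1 / (1 + 0.026303 + 0.033113) = 1/1.0594 = 0.9439
[HCO3⁻] = α₁ × DIC = 0.9439 × 2.29 = 2.16 mmol/kg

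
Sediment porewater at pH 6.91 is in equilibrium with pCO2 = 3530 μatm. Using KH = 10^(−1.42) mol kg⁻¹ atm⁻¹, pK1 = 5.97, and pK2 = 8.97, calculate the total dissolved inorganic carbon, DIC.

DIC = 1.31 mmol/kg

[CO2*] = KH · pCO2 = 10^(−1.42) × 3530×10^-6 = 1.342×10^-4 mol/kg
α₀ = 1/(1 + K1/[H⁺] + K1K2/[H⁺]²) = 1/(1 + 10^+0.94 + 10^-1.12) = 0.1022
DIC = [CO2*]/α₀ = 1.342×10^-4 / 0.1022 = 1.31 mmol/kg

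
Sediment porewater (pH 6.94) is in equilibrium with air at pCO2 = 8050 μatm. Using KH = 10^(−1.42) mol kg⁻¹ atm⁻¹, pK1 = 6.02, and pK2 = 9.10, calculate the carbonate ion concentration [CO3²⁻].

[CO2*] = KH · pCO2 = 10^(−1.42) × 8050×10^-6 = 3.061×10^-4 mol/kg
α₀ = 1/(1 + K1/[H⁺] + K1K2/[H⁺]²) = 1/(1 + 10^+0.92 + 10^-1.24) = 0.1067
DIC = [CO2*]/α₀ = 3.061×10^-4 / 0.1067 = 2.869 mmol/kg
[CO3²⁻] = α₂·DIC; α₂ = 0.006138, so [CO3²⁻] = 0.006138 × 2.869 = 0.0176 mmol/kg = 17.6 μmol/kg

[CO3²⁻] = 17.6 μmol/kg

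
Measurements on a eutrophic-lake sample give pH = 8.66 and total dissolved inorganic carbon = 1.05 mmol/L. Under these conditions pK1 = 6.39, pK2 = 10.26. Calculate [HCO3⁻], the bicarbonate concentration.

[HCO3⁻] = 1.02 mmol/L

α₁ = 1 / (1 + [H⁺]/K1 + K2/[H⁺]) = 1 / (1 + 10^-2.27 + 10^-1.60)
   = 1 / (1 + 0.0053703 + 0.025119) = 1/1.0305 = 0.9704
[HCO3⁻] = α₁ × DIC = 0.9704 × 1.05 = 1.02 mmol/L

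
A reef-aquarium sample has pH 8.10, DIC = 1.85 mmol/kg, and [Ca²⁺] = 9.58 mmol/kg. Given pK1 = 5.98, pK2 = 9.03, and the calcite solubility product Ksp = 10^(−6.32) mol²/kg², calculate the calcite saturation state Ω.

α₂ = 1 / (1 + [H⁺]/K2 + [H⁺]²/(K1K2)) = 1 / (1 + 10^+0.93 + 10^-1.19)
   = 1 / (1 + 8.5114 + 0.064565) = 1/9.5759 = 0.1044
[CO3²⁻] = α₂ × DIC = 0.1044 × 1.85 = 0.1932 mmol/kg
Ksp = 10^(−6.32) = 4.786×10^-7
Ω = [Ca²⁺][CO3²⁻]/Ksp = (9.58×10^-3)(1.932×10^-4) / 4.786×10^-7 = 3.87

Ω = 3.87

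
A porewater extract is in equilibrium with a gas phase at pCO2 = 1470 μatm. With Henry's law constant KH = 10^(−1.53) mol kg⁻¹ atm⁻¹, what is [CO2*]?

KH = 10^(−1.53) = 2.951×10^-2 mol kg⁻¹ atm⁻¹
[CO2*] = KH · pCO2 = 2.951×10^-2 × 1470×10^-6 atm = 4.34×10^-5 mol/kg

[CO2*] = 43.4 μmol/kg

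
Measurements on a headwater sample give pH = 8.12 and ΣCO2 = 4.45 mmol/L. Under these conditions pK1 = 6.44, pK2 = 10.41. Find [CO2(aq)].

α₀ = 1 / (1 + K1/[H⁺] + K1K2/[H⁺]²) = 1 / (1 + 10^+1.68 + 10^-0.61)
   = 1 / (1 + 47.863 + 0.24547) = 1/49.108 = 0.02036
[CO2*] = α₀ × DIC = 0.02036 × 4.45 = 0.0906 mmol/L

[CO2*] = 0.0906 mmol/L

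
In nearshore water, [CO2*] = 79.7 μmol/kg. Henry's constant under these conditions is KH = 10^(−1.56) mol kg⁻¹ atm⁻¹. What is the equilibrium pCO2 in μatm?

pCO2 = 2890 μatm

KH = 10^(−1.56) = 2.754×10^-2 mol kg⁻¹ atm⁻¹
pCO2 = [CO2*]/KH = 79.7×10^-6 / 2.754×10^-2 = 2.89×10^-3 atm = 2890 μatm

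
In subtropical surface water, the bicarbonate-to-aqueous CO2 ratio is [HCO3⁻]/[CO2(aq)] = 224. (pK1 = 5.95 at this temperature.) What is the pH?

From K1 = [H⁺][HCO3⁻]/[CO2(aq)]:  pH = pK1 + log₁₀([HCO3⁻]/[CO2(aq)])
log₁₀(224) = +2.350
pH = 5.95 + (+2.350) = 8.30

pH = 8.30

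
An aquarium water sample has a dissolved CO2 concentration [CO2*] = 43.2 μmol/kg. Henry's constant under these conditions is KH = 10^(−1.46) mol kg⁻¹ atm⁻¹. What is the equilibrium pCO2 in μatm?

pCO2 = 1250 μatm

KH = 10^(−1.46) = 3.467×10^-2 mol kg⁻¹ atm⁻¹
pCO2 = [CO2*]/KH = 43.2×10^-6 / 3.467×10^-2 = 1.25×10^-3 atm = 1250 μatm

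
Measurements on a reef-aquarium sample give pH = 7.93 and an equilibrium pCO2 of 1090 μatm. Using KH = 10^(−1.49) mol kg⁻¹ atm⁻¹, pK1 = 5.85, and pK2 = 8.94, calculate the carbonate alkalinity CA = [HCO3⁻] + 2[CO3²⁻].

CA = 5.07 mmol/kg

[CO2*] = KH · pCO2 = 10^(−1.49) × 1090×10^-6 = 3.527×10^-5 mol/kg
α₀ = 1/(1 + K1/[H⁺] + K1K2/[H⁺]²) = 1/(1 + 10^+2.08 + 10^+1.07) = 0.007520
DIC = [CO2*]/α₀ = 3.527×10^-5 / 0.007520 = 4.690 mmol/kg
CA = (α₁ + 2α₂)·DIC = (0.9041 + 2×0.08835) × 4.690 = 5.07 mmol/kg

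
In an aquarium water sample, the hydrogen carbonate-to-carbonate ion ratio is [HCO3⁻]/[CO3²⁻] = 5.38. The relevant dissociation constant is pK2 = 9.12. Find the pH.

pH = 8.39

From K2 = [H⁺][CO3²⁻]/[HCO3⁻]:  pH = pK2 − log₁₀([HCO3⁻]/[CO3²⁻])
log₁₀(5.38) = +0.731
pH = 9.12 − (+0.731) = 8.39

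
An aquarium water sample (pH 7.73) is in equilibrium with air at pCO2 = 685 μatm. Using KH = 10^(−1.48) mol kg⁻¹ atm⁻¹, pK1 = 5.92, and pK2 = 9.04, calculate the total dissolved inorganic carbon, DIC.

[CO2*] = KH · pCO2 = 10^(−1.48) × 685×10^-6 = 2.268×10^-5 mol/kg
α₀ = 1/(1 + K1/[H⁺] + K1K2/[H⁺]²) = 1/(1 + 10^+1.81 + 10^+0.50) = 0.01455
DIC = [CO2*]/α₀ = 2.268×10^-5 / 0.01455 = 1.56 mmol/kg

DIC = 1.56 mmol/kg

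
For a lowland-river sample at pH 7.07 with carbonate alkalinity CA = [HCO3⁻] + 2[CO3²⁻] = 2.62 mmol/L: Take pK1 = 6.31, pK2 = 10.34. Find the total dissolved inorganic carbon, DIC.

DIC = 3.07 mmol/L

CA = [HCO3⁻] + 2[CO3²⁻] = (α₁ + 2α₂)·DIC
At pH 7.07: [H⁺]/K1 = 10^-0.76 = 0.17378, K2/[H⁺] = 10^-3.27 = 0.00053703
α₁ = 1/(1 + 0.17378 + 0.00053703) = 1/1.1743 = 0.8516; α₂ = α₁·K2/[H⁺] = 0.0004573
α₁ + 2α₂ = 0.8525
DIC = CA / (α₁ + 2α₂) = 2.62 / 0.8525 = 3.07 mmol/L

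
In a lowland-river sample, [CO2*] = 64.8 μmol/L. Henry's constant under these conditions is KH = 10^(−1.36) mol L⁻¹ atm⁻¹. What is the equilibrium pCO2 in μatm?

pCO2 = 1480 μatm

KH = 10^(−1.36) = 4.365×10^-2 mol L⁻¹ atm⁻¹
pCO2 = [CO2*]/KH = 64.8×10^-6 / 4.365×10^-2 = 1.48×10^-3 atm = 1480 μatm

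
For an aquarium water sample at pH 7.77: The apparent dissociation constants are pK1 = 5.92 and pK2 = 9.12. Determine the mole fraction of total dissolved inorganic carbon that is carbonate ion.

α₂ = 1 / (1 + [H⁺]/K2 + [H⁺]²/(K1K2)) = 1 / (1 + 10^+1.35 + 10^-0.50)
   = 1 / (1 + 22.387 + 0.31623) = 1/23.703 = 0.04219

α₂ = 0.0422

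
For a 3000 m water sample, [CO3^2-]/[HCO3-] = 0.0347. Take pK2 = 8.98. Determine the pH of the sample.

From K2 = [H⁺][CO3^2-]/[HCO3-]:  pH = pK2 + log₁₀([CO3^2-]/[HCO3-])
log₁₀(0.0347) = -1.460
pH = 8.98 + (-1.460) = 7.52

pH = 7.52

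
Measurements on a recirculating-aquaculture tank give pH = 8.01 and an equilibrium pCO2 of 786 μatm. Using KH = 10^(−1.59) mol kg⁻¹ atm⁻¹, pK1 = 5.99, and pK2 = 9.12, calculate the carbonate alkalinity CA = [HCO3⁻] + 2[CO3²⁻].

CA = 2.44 mmol/kg

[CO2*] = KH · pCO2 = 10^(−1.59) × 786×10^-6 = 2.020×10^-5 mol/kg
α₀ = 1/(1 + K1/[H⁺] + K1K2/[H⁺]²) = 1/(1 + 10^+2.02 + 10^+0.91) = 0.008784
DIC = [CO2*]/α₀ = 2.020×10^-5 / 0.008784 = 2.300 mmol/kg
CA = (α₁ + 2α₂)·DIC = (0.9198 + 2×0.07140) × 2.300 = 2.44 mmol/kg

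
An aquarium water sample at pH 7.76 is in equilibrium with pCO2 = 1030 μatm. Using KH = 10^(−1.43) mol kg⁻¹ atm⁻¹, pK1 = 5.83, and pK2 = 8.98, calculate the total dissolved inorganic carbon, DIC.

[CO2*] = KH · pCO2 = 10^(−1.43) × 1030×10^-6 = 3.827×10^-5 mol/kg
α₀ = 1/(1 + K1/[H⁺] + K1K2/[H⁺]²) = 1/(1 + 10^+1.93 + 10^+0.71) = 0.01096
DIC = [CO2*]/α₀ = 3.827×10^-5 / 0.01096 = 3.49 mmol/kg

DIC = 3.49 mmol/kg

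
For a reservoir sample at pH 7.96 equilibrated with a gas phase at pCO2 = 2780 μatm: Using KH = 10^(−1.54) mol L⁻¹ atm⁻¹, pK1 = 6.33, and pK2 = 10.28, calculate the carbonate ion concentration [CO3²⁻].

[CO3²⁻] = 16.4 μmol/L

[CO2*] = KH · pCO2 = 10^(−1.54) × 2780×10^-6 = 8.018×10^-5 mol/L
α₀ = 1/(1 + K1/[H⁺] + K1K2/[H⁺]²) = 1/(1 + 10^+1.63 + 10^-0.69) = 0.02280
DIC = [CO2*]/α₀ = 8.018×10^-5 / 0.02280 = 3.517 mmol/L
[CO3²⁻] = α₂·DIC; α₂ = 0.004655, so [CO3²⁻] = 0.004655 × 3.517 = 0.0164 mmol/L = 16.4 μmol/L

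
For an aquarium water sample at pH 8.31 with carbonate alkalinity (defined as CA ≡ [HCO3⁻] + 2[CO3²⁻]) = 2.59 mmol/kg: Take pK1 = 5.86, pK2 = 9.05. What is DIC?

CA = [HCO3⁻] + 2[CO3²⁻] = (α₁ + 2α₂)·DIC
At pH 8.31: [H⁺]/K1 = 10^-2.45 = 0.0035481, K2/[H⁺] = 10^-0.74 = 0.18197
α₁ = 1/(1 + 0.0035481 + 0.18197) = 1/1.1855 = 0.8435; α₂ = α₁·K2/[H⁺] = 0.1535
α₁ + 2α₂ = 1.1505
DIC = CA / (α₁ + 2α₂) = 2.59 / 1.1505 = 2.25 mmol/kg

DIC = 2.25 mmol/kg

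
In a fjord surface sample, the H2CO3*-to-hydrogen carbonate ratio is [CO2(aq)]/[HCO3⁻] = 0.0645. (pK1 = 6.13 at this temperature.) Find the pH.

From K1 = [H⁺][HCO3⁻]/[CO2(aq)]:  pH = pK1 − log₁₀([CO2(aq)]/[HCO3⁻])
log₁₀(0.0645) = -1.190
pH = 6.13 − (-1.190) = 7.32

pH = 7.32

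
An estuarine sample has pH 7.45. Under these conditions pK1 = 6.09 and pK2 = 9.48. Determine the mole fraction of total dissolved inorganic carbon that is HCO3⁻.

α₁ = 1 / (1 + [H⁺]/K1 + K2/[H⁺]) = 1 / (1 + 10^-1.36 + 10^-2.03)
   = 1 / (1 + 0.043652 + 0.0093325) = 1/1.0530 = 0.9497

α₁ = 0.950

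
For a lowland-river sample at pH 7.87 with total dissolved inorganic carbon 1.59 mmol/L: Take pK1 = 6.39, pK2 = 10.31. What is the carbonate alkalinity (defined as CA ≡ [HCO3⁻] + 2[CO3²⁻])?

CA = [HCO3⁻] + 2[CO3²⁻] = (α₁ + 2α₂)·DIC
At pH 7.87: [H⁺]/K1 = 10^-1.48 = 0.033113, K2/[H⁺] = 10^-2.44 = 0.0036308
α₁ = 1/(1 + 0.033113 + 0.0036308) = 1/1.0367 = 0.9646; α₂ = α₁·K2/[H⁺] = 0.003502
α₁ + 2α₂ = 0.9716
CA = 0.9716 × 1.59 = 1.54 mmol/L

CA = 1.54 mmol/L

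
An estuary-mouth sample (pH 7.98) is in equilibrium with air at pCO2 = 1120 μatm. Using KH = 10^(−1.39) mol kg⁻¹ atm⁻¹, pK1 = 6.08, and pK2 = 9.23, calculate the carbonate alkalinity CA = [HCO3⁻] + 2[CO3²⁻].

CA = 4.03 mmol/kg

[CO2*] = KH · pCO2 = 10^(−1.39) × 1120×10^-6 = 4.563×10^-5 mol/kg
α₀ = 1/(1 + K1/[H⁺] + K1K2/[H⁺]²) = 1/(1 + 10^+1.90 + 10^+0.65) = 0.01178
DIC = [CO2*]/α₀ = 4.563×10^-5 / 0.01178 = 3.874 mmol/kg
CA = (α₁ + 2α₂)·DIC = (0.9356 + 2×0.05261) × 3.874 = 4.03 mmol/kg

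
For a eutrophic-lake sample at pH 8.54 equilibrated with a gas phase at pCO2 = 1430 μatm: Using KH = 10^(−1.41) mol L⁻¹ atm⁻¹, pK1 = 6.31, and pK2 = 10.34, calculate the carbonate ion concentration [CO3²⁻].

[CO2*] = KH · pCO2 = 10^(−1.41) × 1430×10^-6 = 5.563×10^-5 mol/L
α₀ = 1/(1 + K1/[H⁺] + K1K2/[H⁺]²) = 1/(1 + 10^+2.23 + 10^+0.43) = 0.005763
DIC = [CO2*]/α₀ = 5.563×10^-5 / 0.005763 = 9.653 mmol/L
[CO3²⁻] = α₂·DIC; α₂ = 0.01551, so [CO3²⁻] = 0.01551 × 9.653 = 0.150 mmol/L

[CO3²⁻] = 0.150 mmol/L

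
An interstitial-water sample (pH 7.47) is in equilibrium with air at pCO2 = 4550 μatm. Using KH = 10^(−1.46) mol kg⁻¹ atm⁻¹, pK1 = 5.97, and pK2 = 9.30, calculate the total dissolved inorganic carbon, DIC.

DIC = 5.22 mmol/kg

[CO2*] = KH · pCO2 = 10^(−1.46) × 4550×10^-6 = 1.578×10^-4 mol/kg
α₀ = 1/(1 + K1/[H⁺] + K1K2/[H⁺]²) = 1/(1 + 10^+1.50 + 10^-0.33) = 0.03022
DIC = [CO2*]/α₀ = 1.578×10^-4 / 0.03022 = 5.22 mmol/kg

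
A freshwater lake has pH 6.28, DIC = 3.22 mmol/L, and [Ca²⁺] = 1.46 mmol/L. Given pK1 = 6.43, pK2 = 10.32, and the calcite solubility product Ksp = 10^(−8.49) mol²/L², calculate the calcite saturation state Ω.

Ω = 0.0549

α₂ = 1 / (1 + [H⁺]/K2 + [H⁺]²/(K1K2)) = 1 / (1 + 10^+4.04 + 10^+4.19)
   = 1 / (1 + 1.0965×10^4 + 1.5488×10^4) = 1/2.6454×10^4 = 3.780×10^-5
[CO3²⁻] = α₂ × DIC = 3.780×10^-5 × 3.22 = 0.0001217 mmol/L = 0.1217 μmol/L
Ksp = 10^(−8.49) = 3.236×10^-9
Ω = [Ca²⁺][CO3²⁻]/Ksp = (1.46×10^-3)(1.217×10^-7) / 3.236×10^-9 = 0.0549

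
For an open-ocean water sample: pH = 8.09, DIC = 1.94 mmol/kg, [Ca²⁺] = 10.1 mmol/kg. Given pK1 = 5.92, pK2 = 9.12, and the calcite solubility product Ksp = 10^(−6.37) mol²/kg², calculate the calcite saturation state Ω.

Ω = 3.90

α₂ = 1 / (1 + [H⁺]/K2 + [H⁺]²/(K1K2)) = 1 / (1 + 10^+1.03 + 10^-1.14)
   = 1 / (1 + 10.715 + 0.072444) = 1/11.788 = 0.08483
[CO3²⁻] = α₂ × DIC = 0.08483 × 1.94 = 0.1646 mmol/kg
Ksp = 10^(−6.37) = 4.266×10^-7
Ω = [Ca²⁺][CO3²⁻]/Ksp = (10.1×10^-3)(1.646×10^-4) / 4.266×10^-7 = 3.90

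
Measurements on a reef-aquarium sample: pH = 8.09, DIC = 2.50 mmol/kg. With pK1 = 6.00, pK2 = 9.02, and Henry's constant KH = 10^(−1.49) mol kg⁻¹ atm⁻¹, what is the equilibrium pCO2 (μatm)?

pCO2 = 558 μatm

α₀ = 1 / (1 + K1/[H⁺] + K1K2/[H⁺]²) = 1 / (1 + 10^+2.09 + 10^+1.16)
   = 1 / (1 + 123.03 + 14.454) = 1/138.48 = 0.007221
[CO2*] = α₀ × DIC = 0.007221 × 2.50 = 0.01805 mmol/kg = 18.05 μmol/kg
pCO2 = [CO2*]/KH = 1.805×10^-5 / 3.236×10^-2 = 558 μatm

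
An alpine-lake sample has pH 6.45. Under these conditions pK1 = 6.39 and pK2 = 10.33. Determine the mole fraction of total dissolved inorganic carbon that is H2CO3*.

α₀ = 1 / (1 + K1/[H⁺] + K1K2/[H⁺]²) = 1 / (1 + 10^+0.06 + 10^-3.82)
   = 1 / (1 + 1.1482 + 0.00015136) = 1/2.1483 = 0.4655

α₀ = 0.465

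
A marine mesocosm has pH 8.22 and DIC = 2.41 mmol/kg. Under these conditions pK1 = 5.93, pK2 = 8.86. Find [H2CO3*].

α₀ = 1 / (1 + K1/[H⁺] + K1K2/[H⁺]²) = 1 / (1 + 10^+2.29 + 10^+1.65)
   = 1 / (1 + 194.98 + 44.668) = 1/240.65 = 0.004155
[CO2*] = α₀ × DIC = 0.004155 × 2.41 = 0.0100 mmol/kg = 10.0 μmol/kg

[CO2*] = 10.0 μmol/kg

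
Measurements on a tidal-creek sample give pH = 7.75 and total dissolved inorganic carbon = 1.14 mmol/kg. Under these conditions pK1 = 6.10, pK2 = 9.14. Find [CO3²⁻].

[CO3²⁻] = 0.0437 mmol/kg

α₂ = 1 / (1 + [H⁺]/K2 + [H⁺]²/(K1K2)) = 1 / (1 + 10^+1.39 + 10^-0.26)
   = 1 / (1 + 24.547 + 0.54954) = 1/26.097 = 0.03832
[CO3²⁻] = α₂ × DIC = 0.03832 × 1.14 = 0.0437 mmol/kg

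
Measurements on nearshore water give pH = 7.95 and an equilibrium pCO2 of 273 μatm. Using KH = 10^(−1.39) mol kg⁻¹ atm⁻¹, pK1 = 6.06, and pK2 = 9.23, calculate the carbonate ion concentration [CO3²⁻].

[CO2*] = KH · pCO2 = 10^(−1.39) × 273×10^-6 = 1.112×10^-5 mol/kg
α₀ = 1/(1 + K1/[H⁺] + K1K2/[H⁺]²) = 1/(1 + 10^+1.89 + 10^+0.61) = 0.01209
DIC = [CO2*]/α₀ = 1.112×10^-5 / 0.01209 = 0.9197 mmol/kg
[CO3²⁻] = α₂·DIC; α₂ = 0.04926, so [CO3²⁻] = 0.04926 × 0.9197 = 0.0453 mmol/kg

[CO3²⁻] = 0.0453 mmol/kg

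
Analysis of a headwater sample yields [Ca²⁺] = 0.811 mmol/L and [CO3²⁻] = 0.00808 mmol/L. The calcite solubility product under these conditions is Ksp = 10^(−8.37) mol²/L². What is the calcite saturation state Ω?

Ω = 1.54

Ksp = 10^(−8.37) = 4.266×10^-9
Ω = [Ca²⁺][CO3²⁻]/Ksp = (0.811×10^-3)(0.00808×10^-3) / 4.266×10^-9 = 1.54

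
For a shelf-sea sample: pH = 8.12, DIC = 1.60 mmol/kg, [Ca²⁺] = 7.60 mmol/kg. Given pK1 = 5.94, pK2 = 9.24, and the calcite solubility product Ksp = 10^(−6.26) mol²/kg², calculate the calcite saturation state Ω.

α₂ = 1 / (1 + [H⁺]/K2 + [H⁺]²/(K1K2)) = 1 / (1 + 10^+1.12 + 10^-1.06)
   = 1 / (1 + 13.183 + 0.087096) = 1/14.270 = 0.07008
[CO3²⁻] = α₂ × DIC = 0.07008 × 1.60 = 0.1121 mmol/kg
Ksp = 10^(−6.26) = 5.495×10^-7
Ω = [Ca²⁺][CO3²⁻]/Ksp = (7.60×10^-3)(1.121×10^-4) / 5.495×10^-7 = 1.55

Ω = 1.55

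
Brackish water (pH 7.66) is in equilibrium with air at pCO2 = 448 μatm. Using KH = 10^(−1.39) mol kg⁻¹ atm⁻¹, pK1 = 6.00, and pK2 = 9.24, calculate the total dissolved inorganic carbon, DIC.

[CO2*] = KH · pCO2 = 10^(−1.39) × 448×10^-6 = 1.825×10^-5 mol/kg
α₀ = 1/(1 + K1/[H⁺] + K1K2/[H⁺]²) = 1/(1 + 10^+1.66 + 10^+0.08) = 0.02087
DIC = [CO2*]/α₀ = 1.825×10^-5 / 0.02087 = 0.874 mmol/kg

DIC = 0.874 mmol/kg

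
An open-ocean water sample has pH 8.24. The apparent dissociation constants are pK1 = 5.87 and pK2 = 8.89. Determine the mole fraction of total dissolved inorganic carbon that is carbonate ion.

α₂ = 0.182

α₂ = 1 / (1 + [H⁺]/K2 + [H⁺]²/(K1K2)) = 1 / (1 + 10^+0.65 + 10^-1.72)
   = 1 / (1 + 4.4668 + 0.019055) = 1/5.4859 = 0.1823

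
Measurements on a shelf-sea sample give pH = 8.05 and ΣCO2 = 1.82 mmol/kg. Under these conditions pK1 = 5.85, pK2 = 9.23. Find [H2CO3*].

[CO2*] = 10.7 μmol/kg

α₀ = 1 / (1 + K1/[H⁺] + K1K2/[H⁺]²) = 1 / (1 + 10^+2.20 + 10^+1.02)
   = 1 / (1 + 158.49 + 10.471) = 1/169.96 = 0.005884
[CO2*] = α₀ × DIC = 0.005884 × 1.82 = 0.0107 mmol/kg = 10.7 μmol/kg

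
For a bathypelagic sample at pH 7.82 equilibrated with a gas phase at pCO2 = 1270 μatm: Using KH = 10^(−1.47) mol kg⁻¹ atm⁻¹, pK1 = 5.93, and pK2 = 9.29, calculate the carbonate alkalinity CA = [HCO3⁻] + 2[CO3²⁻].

[CO2*] = KH · pCO2 = 10^(−1.47) × 1270×10^-6 = 4.303×10^-5 mol/kg
α₀ = 1/(1 + K1/[H⁺] + K1K2/[H⁺]²) = 1/(1 + 10^+1.89 + 10^+0.42) = 0.01231
DIC = [CO2*]/α₀ = 4.303×10^-5 / 0.01231 = 3.497 mmol/kg
CA = (α₁ + 2α₂)·DIC = (0.9553 + 2×0.03237) × 3.497 = 3.57 mmol/kg

CA = 3.57 mmol/kg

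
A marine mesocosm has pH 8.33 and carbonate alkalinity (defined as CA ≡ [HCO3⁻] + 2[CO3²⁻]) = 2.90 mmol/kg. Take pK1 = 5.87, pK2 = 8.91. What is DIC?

DIC = 2.41 mmol/kg

CA = [HCO3⁻] + 2[CO3²⁻] = (α₁ + 2α₂)·DIC
At pH 8.33: [H⁺]/K1 = 10^-2.46 = 0.0034674, K2/[H⁺] = 10^-0.58 = 0.26303
α₁ = 1/(1 + 0.0034674 + 0.26303) = 1/1.2665 = 0.7896; α₂ = α₁·K2/[H⁺] = 0.2077
α₁ + 2α₂ = 1.2049
DIC = CA / (α₁ + 2α₂) = 2.90 / 1.2049 = 2.41 mmol/kg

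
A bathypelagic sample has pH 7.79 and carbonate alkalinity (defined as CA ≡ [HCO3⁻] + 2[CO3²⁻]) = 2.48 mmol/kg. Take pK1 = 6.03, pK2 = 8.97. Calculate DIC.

CA = [HCO3⁻] + 2[CO3²⁻] = (α₁ + 2α₂)·DIC
At pH 7.79: [H⁺]/K1 = 10^-1.76 = 0.017378, K2/[H⁺] = 10^-1.18 = 0.066069
α₁ = 1/(1 + 0.017378 + 0.066069) = 1/1.0834 = 0.9230; α₂ = α₁·K2/[H⁺] = 0.06098
α₁ + 2α₂ = 1.0449
DIC = CA / (α₁ + 2α₂) = 2.48 / 1.0449 = 2.37 mmol/kg

DIC = 2.37 mmol/kg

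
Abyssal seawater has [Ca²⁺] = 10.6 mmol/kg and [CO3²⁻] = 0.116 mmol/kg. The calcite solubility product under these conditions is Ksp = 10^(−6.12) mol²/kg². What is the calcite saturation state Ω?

Ksp = 10^(−6.12) = 7.586×10^-7
Ω = [Ca²⁺][CO3²⁻]/Ksp = (10.6×10^-3)(0.116×10^-3) / 7.586×10^-7 = 1.62

Ω = 1.62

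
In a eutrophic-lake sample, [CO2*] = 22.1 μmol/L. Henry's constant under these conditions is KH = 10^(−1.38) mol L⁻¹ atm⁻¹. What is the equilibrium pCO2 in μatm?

pCO2 = 530 μatm

KH = 10^(−1.38) = 4.169×10^-2 mol L⁻¹ atm⁻¹
pCO2 = [CO2*]/KH = 22.1×10^-6 / 4.169×10^-2 = 5.30×10^-4 atm = 530 μatm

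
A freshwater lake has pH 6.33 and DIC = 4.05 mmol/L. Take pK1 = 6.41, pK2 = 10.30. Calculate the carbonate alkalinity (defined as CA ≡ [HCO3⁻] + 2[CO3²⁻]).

CA = 1.84 mmol/L

CA = [HCO3⁻] + 2[CO3²⁻] = (α₁ + 2α₂)·DIC
At pH 6.33: [H⁺]/K1 = 10^0.08 = 1.2023, K2/[H⁺] = 10^-3.97 = 0.00010715
α₁ = 1/(1 + 1.2023 + 0.00010715) = 1/2.2024 = 0.4541; α₂ = α₁·K2/[H⁺] = 4.865×10^-5
α₁ + 2α₂ = 0.4542
CA = 0.4542 × 4.05 = 1.84 mmol/L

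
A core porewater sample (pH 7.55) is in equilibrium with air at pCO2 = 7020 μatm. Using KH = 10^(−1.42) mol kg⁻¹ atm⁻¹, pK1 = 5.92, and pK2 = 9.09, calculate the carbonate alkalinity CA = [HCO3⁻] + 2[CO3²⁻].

[CO2*] = KH · pCO2 = 10^(−1.42) × 7020×10^-6 = 2.669×10^-4 mol/kg
α₀ = 1/(1 + K1/[H⁺] + K1K2/[H⁺]²) = 1/(1 + 10^+1.63 + 10^+0.09) = 0.02228
DIC = [CO2*]/α₀ = 2.669×10^-4 / 0.02228 = 11.98 mmol/kg
CA = (α₁ + 2α₂)·DIC = (0.9503 + 2×0.02741) × 11.98 = 12.0 mmol/kg

CA = 12.0 mmol/kg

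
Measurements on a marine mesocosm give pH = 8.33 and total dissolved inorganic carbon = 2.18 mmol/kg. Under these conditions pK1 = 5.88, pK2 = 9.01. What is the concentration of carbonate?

[CO3²⁻] = 0.376 mmol/kg

α₂ = 1 / (1 + [H⁺]/K2 + [H⁺]²/(K1K2)) = 1 / (1 + 10^+0.68 + 10^-1.77)
   = 1 / (1 + 4.7863 + 0.016982) = 1/5.8033 = 0.1723
[CO3²⁻] = α₂ × DIC = 0.1723 × 2.18 = 0.376 mmol/kg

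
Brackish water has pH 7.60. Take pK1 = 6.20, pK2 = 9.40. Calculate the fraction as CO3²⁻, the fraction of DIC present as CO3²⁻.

α₂ = 0.0150

α₂ = 1 / (1 + [H⁺]/K2 + [H⁺]²/(K1K2)) = 1 / (1 + 10^+1.80 + 10^+0.40)
   = 1 / (1 + 63.096 + 2.5119) = 1/66.608 = 0.01501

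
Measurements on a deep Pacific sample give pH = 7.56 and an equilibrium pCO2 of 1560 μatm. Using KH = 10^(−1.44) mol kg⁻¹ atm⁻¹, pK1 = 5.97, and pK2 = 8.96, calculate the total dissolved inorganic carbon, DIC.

[CO2*] = KH · pCO2 = 10^(−1.44) × 1560×10^-6 = 5.664×10^-5 mol/kg
α₀ = 1/(1 + K1/[H⁺] + K1K2/[H⁺]²) = 1/(1 + 10^+1.59 + 10^+0.19) = 0.02412
DIC = [CO2*]/α₀ = 5.664×10^-5 / 0.02412 = 2.35 mmol/kg

DIC = 2.35 mmol/kg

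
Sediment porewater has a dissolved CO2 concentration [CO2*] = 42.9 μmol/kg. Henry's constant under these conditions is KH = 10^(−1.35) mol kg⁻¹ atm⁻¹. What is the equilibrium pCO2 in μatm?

pCO2 = 960 μatm

KH = 10^(−1.35) = 4.467×10^-2 mol kg⁻¹ atm⁻¹
pCO2 = [CO2*]/KH = 42.9×10^-6 / 4.467×10^-2 = 9.60×10^-4 atm = 960 μatm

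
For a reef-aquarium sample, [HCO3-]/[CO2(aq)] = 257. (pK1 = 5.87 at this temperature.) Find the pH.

pH = 8.28

From K1 = [H⁺][HCO3-]/[CO2(aq)]:  pH = pK1 + log₁₀([HCO3-]/[CO2(aq)])
log₁₀(257) = +2.410
pH = 5.87 + (+2.410) = 8.28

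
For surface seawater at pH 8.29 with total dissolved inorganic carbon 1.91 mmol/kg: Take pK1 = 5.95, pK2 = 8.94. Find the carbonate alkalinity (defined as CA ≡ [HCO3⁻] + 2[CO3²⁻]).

CA = [HCO3⁻] + 2[CO3²⁻] = (α₁ + 2α₂)·DIC
At pH 8.29: [H⁺]/K1 = 10^-2.34 = 0.0045709, K2/[H⁺] = 10^-0.65 = 0.22387
α₁ = 1/(1 + 0.0045709 + 0.22387) = 1/1.2284 = 0.8140; α₂ = α₁·K2/[H⁺] = 0.1822
α₁ + 2α₂ = 1.1785
CA = 1.1785 × 1.91 = 2.25 mmol/kg

CA = 2.25 mmol/kg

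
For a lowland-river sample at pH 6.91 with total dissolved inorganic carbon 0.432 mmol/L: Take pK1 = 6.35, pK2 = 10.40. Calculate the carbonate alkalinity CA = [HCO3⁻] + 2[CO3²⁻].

CA = 0.339 mmol/L

CA = [HCO3⁻] + 2[CO3²⁻] = (α₁ + 2α₂)·DIC
At pH 6.91: [H⁺]/K1 = 10^-0.56 = 0.27542, K2/[H⁺] = 10^-3.49 = 0.00032359
α₁ = 1/(1 + 0.27542 + 0.00032359) = 1/1.2757 = 0.7839; α₂ = α₁·K2/[H⁺] = 0.0002537
α₁ + 2α₂ = 0.7844
CA = 0.7844 × 0.432 = 0.339 mmol/L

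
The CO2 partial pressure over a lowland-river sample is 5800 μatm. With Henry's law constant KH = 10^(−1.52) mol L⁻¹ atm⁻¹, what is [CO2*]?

[CO2*] = 175 μmol/L

KH = 10^(−1.52) = 3.020×10^-2 mol L⁻¹ atm⁻¹
[CO2*] = KH · pCO2 = 3.020×10^-2 × 5800×10^-6 atm = 1.75×10^-4 mol/L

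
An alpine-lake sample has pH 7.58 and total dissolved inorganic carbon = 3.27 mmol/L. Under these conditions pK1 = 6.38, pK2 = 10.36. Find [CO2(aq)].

[CO2*] = 0.194 mmol/L

α₀ = 1 / (1 + K1/[H⁺] + K1K2/[H⁺]²) = 1 / (1 + 10^+1.20 + 10^-1.58)
   = 1 / (1 + 15.849 + 0.026303) = 1/16.875 = 0.05926
[CO2*] = α₀ × DIC = 0.05926 × 3.27 = 0.194 mmol/L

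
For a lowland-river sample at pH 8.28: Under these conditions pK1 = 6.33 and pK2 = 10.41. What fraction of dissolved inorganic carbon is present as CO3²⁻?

α₂ = 1 / (1 + [H⁺]/K2 + [H⁺]²/(K1K2)) = 1 / (1 + 10^+2.13 + 10^+0.18)
   = 1 / (1 + 134.90 + 1.5136) = 1/137.41 = 0.007277

α₂ = 0.00728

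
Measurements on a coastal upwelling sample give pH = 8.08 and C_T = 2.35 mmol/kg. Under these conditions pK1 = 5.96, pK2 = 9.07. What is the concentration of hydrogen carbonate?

α₁ = 1 / (1 + [H⁺]/K1 + K2/[H⁺]) = 1 / (1 + 10^-2.12 + 10^-0.99)
   = 1 / (1 + 0.0075858 + 0.10233) = 1/1.1099 = 0.9010
[HCO3⁻] = α₁ × DIC = 0.9010 × 2.35 = 2.12 mmol/kg

[HCO3⁻] = 2.12 mmol/kg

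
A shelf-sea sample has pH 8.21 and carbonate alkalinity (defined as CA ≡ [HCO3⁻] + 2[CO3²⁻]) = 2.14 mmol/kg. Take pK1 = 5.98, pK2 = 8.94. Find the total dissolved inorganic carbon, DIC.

DIC = 1.86 mmol/kg

CA = [HCO3⁻] + 2[CO3²⁻] = (α₁ + 2α₂)·DIC
At pH 8.21: [H⁺]/K1 = 10^-2.23 = 0.0058884, K2/[H⁺] = 10^-0.73 = 0.18621
α₁ = 1/(1 + 0.0058884 + 0.18621) = 1/1.1921 = 0.8389; α₂ = α₁·K2/[H⁺] = 0.1562
α₁ + 2α₂ = 1.1513
DIC = CA / (α₁ + 2α₂) = 2.14 / 1.1513 = 1.86 mmol/kg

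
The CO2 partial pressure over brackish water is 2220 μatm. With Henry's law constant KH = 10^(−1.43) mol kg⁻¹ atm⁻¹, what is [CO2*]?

[CO2*] = 82.5 μmol/kg

KH = 10^(−1.43) = 3.715×10^-2 mol kg⁻¹ atm⁻¹
[CO2*] = KH · pCO2 = 3.715×10^-2 × 2220×10^-6 atm = 8.25×10^-5 mol/kg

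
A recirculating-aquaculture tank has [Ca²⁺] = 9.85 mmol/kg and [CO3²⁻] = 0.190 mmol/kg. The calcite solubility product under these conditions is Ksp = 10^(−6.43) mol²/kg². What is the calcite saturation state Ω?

Ω = 5.04

Ksp = 10^(−6.43) = 3.715×10^-7
Ω = [Ca²⁺][CO3²⁻]/Ksp = (9.85×10^-3)(0.190×10^-3) / 3.715×10^-7 = 5.04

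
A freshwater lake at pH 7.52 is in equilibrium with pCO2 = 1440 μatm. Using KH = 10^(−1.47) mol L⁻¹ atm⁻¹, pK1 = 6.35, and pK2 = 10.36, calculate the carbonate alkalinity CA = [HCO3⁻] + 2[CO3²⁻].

CA = 0.724 mmol/L

[CO2*] = KH · pCO2 = 10^(−1.47) × 1440×10^-6 = 4.879×10^-5 mol/L
α₀ = 1/(1 + K1/[H⁺] + K1K2/[H⁺]²) = 1/(1 + 10^+1.17 + 10^-1.67) = 0.06324
DIC = [CO2*]/α₀ = 4.879×10^-5 / 0.06324 = 0.7715 mmol/L
CA = (α₁ + 2α₂)·DIC = (0.9354 + 2×0.001352) × 0.7715 = 0.724 mmol/L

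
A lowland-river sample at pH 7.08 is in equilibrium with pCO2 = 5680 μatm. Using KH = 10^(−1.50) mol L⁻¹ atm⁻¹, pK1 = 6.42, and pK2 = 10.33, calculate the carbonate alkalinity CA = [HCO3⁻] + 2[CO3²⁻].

[CO2*] = KH · pCO2 = 10^(−1.50) × 5680×10^-6 = 1.796×10^-4 mol/L
α₀ = 1/(1 + K1/[H⁺] + K1K2/[H⁺]²) = 1/(1 + 10^+0.66 + 10^-2.59) = 0.1794
DIC = [CO2*]/α₀ = 1.796×10^-4 / 0.1794 = 1.001 mmol/L
CA = (α₁ + 2α₂)·DIC = (0.8201 + 2×0.0004612) × 1.001 = 0.822 mmol/L

CA = 0.822 mmol/L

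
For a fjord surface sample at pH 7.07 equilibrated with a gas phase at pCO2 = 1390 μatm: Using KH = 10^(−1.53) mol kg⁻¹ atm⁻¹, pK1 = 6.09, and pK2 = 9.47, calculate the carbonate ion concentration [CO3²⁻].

[CO3²⁻] = 1.56 μmol/kg

[CO2*] = KH · pCO2 = 10^(−1.53) × 1390×10^-6 = 4.102×10^-5 mol/kg
α₀ = 1/(1 + K1/[H⁺] + K1K2/[H⁺]²) = 1/(1 + 10^+0.98 + 10^-1.42) = 0.09445
DIC = [CO2*]/α₀ = 4.102×10^-5 / 0.09445 = 0.4343 mmol/kg
[CO3²⁻] = α₂·DIC; α₂ = 0.003591, so [CO3²⁻] = 0.003591 × 0.4343 = 0.00156 mmol/kg = 1.56 μmol/kg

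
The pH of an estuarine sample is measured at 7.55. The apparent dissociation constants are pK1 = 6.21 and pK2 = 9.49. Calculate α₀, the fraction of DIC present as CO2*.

α₀ = 0.0432

α₀ = 1 / (1 + K1/[H⁺] + K1K2/[H⁺]²) = 1 / (1 + 10^+1.34 + 10^-0.60)
   = 1 / (1 + 21.878 + 0.25119) = 1/23.129 = 0.04324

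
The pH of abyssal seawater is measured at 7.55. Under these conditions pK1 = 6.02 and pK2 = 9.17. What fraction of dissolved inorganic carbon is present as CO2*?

α₀ = 0.0280

α₀ = 1 / (1 + K1/[H⁺] + K1K2/[H⁺]²) = 1 / (1 + 10^+1.53 + 10^-0.09)
   = 1 / (1 + 33.884 + 0.81283) = 1/35.697 = 0.02801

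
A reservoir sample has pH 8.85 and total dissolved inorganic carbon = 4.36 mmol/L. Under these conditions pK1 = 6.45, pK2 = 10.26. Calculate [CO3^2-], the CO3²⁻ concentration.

[CO3²⁻] = 0.163 mmol/L

α₂ = 1 / (1 + [H⁺]/K2 + [H⁺]²/(K1K2)) = 1 / (1 + 10^+1.41 + 10^-0.99)
   = 1 / (1 + 25.704 + 0.10233) = 1/26.806 = 0.03730
[CO3²⁻] = α₂ × DIC = 0.03730 × 4.36 = 0.163 mmol/L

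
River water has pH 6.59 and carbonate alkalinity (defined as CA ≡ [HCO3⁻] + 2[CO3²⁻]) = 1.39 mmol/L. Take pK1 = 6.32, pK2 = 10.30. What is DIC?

CA = [HCO3⁻] + 2[CO3²⁻] = (α₁ + 2α₂)·DIC
At pH 6.59: [H⁺]/K1 = 10^-0.27 = 0.53703, K2/[H⁺] = 10^-3.71 = 0.00019498
α₁ = 1/(1 + 0.53703 + 0.00019498) = 1/1.5372 = 0.6505; α₂ = α₁·K2/[H⁺] = 0.0001268
α₁ + 2α₂ = 0.6508
DIC = CA / (α₁ + 2α₂) = 1.39 / 0.6508 = 2.14 mmol/L

DIC = 2.14 mmol/L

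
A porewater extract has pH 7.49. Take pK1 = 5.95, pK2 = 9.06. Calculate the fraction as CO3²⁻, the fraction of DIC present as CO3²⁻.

α₂ = 1 / (1 + [H⁺]/K2 + [H⁺]²/(K1K2)) = 1 / (1 + 10^+1.57 + 10^+0.03)
   = 1 / (1 + 37.154 + 1.0715) = 1/39.225 = 0.02549

α₂ = 0.0255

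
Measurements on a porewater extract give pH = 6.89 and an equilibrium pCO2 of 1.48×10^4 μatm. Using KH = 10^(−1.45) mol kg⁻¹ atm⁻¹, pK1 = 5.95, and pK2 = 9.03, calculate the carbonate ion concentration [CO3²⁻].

[CO3²⁻] = 0.0331 mmol/kg

[CO2*] = KH · pCO2 = 10^(−1.45) × 1.48×10^4×10^-6 = 5.251×10^-4 mol/kg
α₀ = 1/(1 + K1/[H⁺] + K1K2/[H⁺]²) = 1/(1 + 10^+0.94 + 10^-1.20) = 0.1023
DIC = [CO2*]/α₀ = 5.251×10^-4 / 0.1023 = 5.132 mmol/kg
[CO3²⁻] = α₂·DIC; α₂ = 0.006456, so [CO3²⁻] = 0.006456 × 5.132 = 0.0331 mmol/kg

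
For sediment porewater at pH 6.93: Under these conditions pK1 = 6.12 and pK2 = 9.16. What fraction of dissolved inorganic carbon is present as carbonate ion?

α₂ = 0.00507

α₂ = 1 / (1 + [H⁺]/K2 + [H⁺]²/(K1K2)) = 1 / (1 + 10^+2.23 + 10^+1.42)
   = 1 / (1 + 169.82 + 26.303) = 1/197.13 = 0.005073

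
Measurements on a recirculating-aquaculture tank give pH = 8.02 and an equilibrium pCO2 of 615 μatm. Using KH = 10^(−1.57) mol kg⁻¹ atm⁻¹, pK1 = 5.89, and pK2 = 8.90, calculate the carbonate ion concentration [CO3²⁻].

[CO2*] = KH · pCO2 = 10^(−1.57) × 615×10^-6 = 1.655×10^-5 mol/kg
α₀ = 1/(1 + K1/[H⁺] + K1K2/[H⁺]²) = 1/(1 + 10^+2.13 + 10^+1.25) = 0.006507
DIC = [CO2*]/α₀ = 1.655×10^-5 / 0.006507 = 2.544 mmol/kg
[CO3²⁻] = α₂·DIC; α₂ = 0.1157, so [CO3²⁻] = 0.1157 × 2.544 = 0.294 mmol/kg

[CO3²⁻] = 0.294 mmol/kg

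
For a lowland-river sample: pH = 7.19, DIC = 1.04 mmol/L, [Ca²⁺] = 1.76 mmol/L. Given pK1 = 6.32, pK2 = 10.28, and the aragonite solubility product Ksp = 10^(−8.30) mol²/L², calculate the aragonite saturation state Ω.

Ω = 0.261

α₂ = 1 / (1 + [H⁺]/K2 + [H⁺]²/(K1K2)) = 1 / (1 + 10^+3.09 + 10^+2.22)
   = 1 / (1 + 1230.3 + 165.96) = 1/1397.2 = 0.0007157
[CO3²⁻] = α₂ × DIC = 0.0007157 × 1.04 = 0.0007443 mmol/L = 0.7443 μmol/L
Ksp = 10^(−8.30) = 5.012×10^-9
Ω = [Ca²⁺][CO3²⁻]/Ksp = (1.76×10^-3)(7.443×10^-7) / 5.012×10^-9 = 0.261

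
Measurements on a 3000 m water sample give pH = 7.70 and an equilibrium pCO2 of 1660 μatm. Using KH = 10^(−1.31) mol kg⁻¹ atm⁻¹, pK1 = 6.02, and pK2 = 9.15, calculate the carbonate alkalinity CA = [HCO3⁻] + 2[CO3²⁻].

CA = 4.17 mmol/kg

[CO2*] = KH · pCO2 = 10^(−1.31) × 1660×10^-6 = 8.130×10^-5 mol/kg
α₀ = 1/(1 + K1/[H⁺] + K1K2/[H⁺]²) = 1/(1 + 10^+1.68 + 10^+0.23) = 0.01978
DIC = [CO2*]/α₀ = 8.130×10^-5 / 0.01978 = 4.111 mmol/kg
CA = (α₁ + 2α₂)·DIC = (0.9466 + 2×0.03359) × 4.111 = 4.17 mmol/kg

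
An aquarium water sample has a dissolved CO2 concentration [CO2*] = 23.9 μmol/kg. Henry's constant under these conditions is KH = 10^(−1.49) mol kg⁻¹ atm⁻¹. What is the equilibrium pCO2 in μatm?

pCO2 = 739 μatm

KH = 10^(−1.49) = 3.236×10^-2 mol kg⁻¹ atm⁻¹
pCO2 = [CO2*]/KH = 23.9×10^-6 / 3.236×10^-2 = 7.39×10^-4 atm = 739 μatm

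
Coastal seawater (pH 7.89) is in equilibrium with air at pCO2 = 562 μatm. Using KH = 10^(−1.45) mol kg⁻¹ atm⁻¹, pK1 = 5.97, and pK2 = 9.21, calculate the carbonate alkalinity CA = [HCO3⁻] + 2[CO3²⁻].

[CO2*] = KH · pCO2 = 10^(−1.45) × 562×10^-6 = 1.994×10^-5 mol/kg
α₀ = 1/(1 + K1/[H⁺] + K1K2/[H⁺]²) = 1/(1 + 10^+1.92 + 10^+0.60) = 0.01134
DIC = [CO2*]/α₀ = 1.994×10^-5 / 0.01134 = 1.758 mmol/kg
CA = (α₁ + 2α₂)·DIC = (0.9435 + 2×0.04516) × 1.758 = 1.82 mmol/kg

CA = 1.82 mmol/kg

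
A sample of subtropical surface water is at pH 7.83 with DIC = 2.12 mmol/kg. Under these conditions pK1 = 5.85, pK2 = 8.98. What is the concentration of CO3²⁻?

[CO3²⁻] = 0.139 mmol/kg

α₂ = 1 / (1 + [H⁺]/K2 + [H⁺]²/(K1K2)) = 1 / (1 + 10^+1.15 + 10^-0.83)
   = 1 / (1 + 14.125 + 0.14791) = 1/15.273 = 0.06547
[CO3²⁻] = α₂ × DIC = 0.06547 × 2.12 = 0.139 mmol/kg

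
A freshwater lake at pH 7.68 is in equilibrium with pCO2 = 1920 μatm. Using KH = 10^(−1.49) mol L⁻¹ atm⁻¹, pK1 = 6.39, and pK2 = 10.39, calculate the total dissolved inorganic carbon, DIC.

DIC = 1.28 mmol/L

[CO2*] = KH · pCO2 = 10^(−1.49) × 1920×10^-6 = 6.213×10^-5 mol/L
α₀ = 1/(1 + K1/[H⁺] + K1K2/[H⁺]²) = 1/(1 + 10^+1.29 + 10^-1.42) = 0.04869
DIC = [CO2*]/α₀ = 6.213×10^-5 / 0.04869 = 1.28 mmol/L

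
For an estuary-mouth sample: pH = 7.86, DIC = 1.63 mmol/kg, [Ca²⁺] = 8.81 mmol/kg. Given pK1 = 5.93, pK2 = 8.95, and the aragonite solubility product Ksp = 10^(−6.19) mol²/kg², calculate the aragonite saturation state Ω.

α₂ = 1 / (1 + [H⁺]/K2 + [H⁺]²/(K1K2)) = 1 / (1 + 10^+1.09 + 10^-0.84)
   = 1 / (1 + 12.303 + 0.14454) = 1/13.447 = 0.07436
[CO3²⁻] = α₂ × DIC = 0.07436 × 1.63 = 0.1212 mmol/kg
Ksp = 10^(−6.19) = 6.457×10^-7
Ω = [Ca²⁺][CO3²⁻]/Ksp = (8.81×10^-3)(1.212×10^-4) / 6.457×10^-7 = 1.65

Ω = 1.65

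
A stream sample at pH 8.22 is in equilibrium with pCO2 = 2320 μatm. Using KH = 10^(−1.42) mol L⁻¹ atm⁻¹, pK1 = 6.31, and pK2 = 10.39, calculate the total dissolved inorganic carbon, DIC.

[CO2*] = KH · pCO2 = 10^(−1.42) × 2320×10^-6 = 8.820×10^-5 mol/L
α₀ = 1/(1 + K1/[H⁺] + K1K2/[H⁺]²) = 1/(1 + 10^+1.91 + 10^-0.26) = 0.01207
DIC = [CO2*]/α₀ = 8.820×10^-5 / 0.01207 = 7.31 mmol/L

DIC = 7.31 mmol/L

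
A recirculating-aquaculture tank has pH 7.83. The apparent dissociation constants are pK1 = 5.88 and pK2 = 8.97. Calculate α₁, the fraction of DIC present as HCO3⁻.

α₁ = 0.923

α₁ = 1 / (1 + [H⁺]/K1 + K2/[H⁺]) = 1 / (1 + 10^-1.95 + 10^-1.14)
   = 1 / (1 + 0.011220 + 0.072444) = 1/1.0837 = 0.9228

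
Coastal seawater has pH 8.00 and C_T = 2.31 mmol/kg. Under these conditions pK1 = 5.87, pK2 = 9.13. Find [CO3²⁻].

α₂ = 1 / (1 + [H⁺]/K2 + [H⁺]²/(K1K2)) = 1 / (1 + 10^+1.13 + 10^-1.00)
   = 1 / (1 + 13.490 + 0.10000) = 1/14.590 = 0.06854
[CO3²⁻] = α₂ × DIC = 0.06854 × 2.31 = 0.158 mmol/kg

[CO3²⁻] = 0.158 mmol/kg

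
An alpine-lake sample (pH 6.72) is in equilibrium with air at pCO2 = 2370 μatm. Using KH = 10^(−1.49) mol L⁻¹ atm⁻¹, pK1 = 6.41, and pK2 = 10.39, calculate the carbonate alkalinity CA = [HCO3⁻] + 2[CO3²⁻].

[CO2*] = KH · pCO2 = 10^(−1.49) × 2370×10^-6 = 7.669×10^-5 mol/L
α₀ = 1/(1 + K1/[H⁺] + K1K2/[H⁺]²) = 1/(1 + 10^+0.31 + 10^-3.36) = 0.3287
DIC = [CO2*]/α₀ = 7.669×10^-5 / 0.3287 = 0.2333 mmol/L
CA = (α₁ + 2α₂)·DIC = (0.6711 + 2×0.0001435) × 0.2333 = 0.157 mmol/L

CA = 0.157 mmol/L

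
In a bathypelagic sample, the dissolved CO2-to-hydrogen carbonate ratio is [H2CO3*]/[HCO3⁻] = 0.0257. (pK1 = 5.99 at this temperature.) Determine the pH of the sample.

pH = 7.58

From K1 = [H⁺][HCO3⁻]/[H2CO3*]:  pH = pK1 − log₁₀([H2CO3*]/[HCO3⁻])
log₁₀(0.0257) = -1.590
pH = 5.99 − (-1.590) = 7.58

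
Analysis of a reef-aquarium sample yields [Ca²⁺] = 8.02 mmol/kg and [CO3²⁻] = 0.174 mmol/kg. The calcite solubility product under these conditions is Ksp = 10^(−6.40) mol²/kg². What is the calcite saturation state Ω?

Ω = 3.51

Ksp = 10^(−6.40) = 3.981×10^-7
Ω = [Ca²⁺][CO3²⁻]/Ksp = (8.02×10^-3)(0.174×10^-3) / 3.981×10^-7 = 3.51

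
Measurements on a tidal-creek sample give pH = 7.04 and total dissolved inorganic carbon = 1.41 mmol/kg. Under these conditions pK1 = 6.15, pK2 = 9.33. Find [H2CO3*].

α₀ = 1 / (1 + K1/[H⁺] + K1K2/[H⁺]²) = 1 / (1 + 10^+0.89 + 10^-1.40)
   = 1 / (1 + 7.7625 + 0.039811) = 1/8.8023 = 0.1136
[CO2*] = α₀ × DIC = 0.1136 × 1.41 = 0.160 mmol/kg

[CO2*] = 0.160 mmol/kg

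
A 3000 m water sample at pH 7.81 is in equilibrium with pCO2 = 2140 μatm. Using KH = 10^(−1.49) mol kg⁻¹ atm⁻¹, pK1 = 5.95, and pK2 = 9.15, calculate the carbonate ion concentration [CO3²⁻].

[CO3²⁻] = 0.229 mmol/kg

[CO2*] = KH · pCO2 = 10^(−1.49) × 2140×10^-6 = 6.925×10^-5 mol/kg
α₀ = 1/(1 + K1/[H⁺] + K1K2/[H⁺]²) = 1/(1 + 10^+1.86 + 10^+0.52) = 0.01303
DIC = [CO2*]/α₀ = 6.925×10^-5 / 0.01303 = 5.315 mmol/kg
[CO3²⁻] = α₂·DIC; α₂ = 0.04314, so [CO3²⁻] = 0.04314 × 5.315 = 0.229 mmol/kg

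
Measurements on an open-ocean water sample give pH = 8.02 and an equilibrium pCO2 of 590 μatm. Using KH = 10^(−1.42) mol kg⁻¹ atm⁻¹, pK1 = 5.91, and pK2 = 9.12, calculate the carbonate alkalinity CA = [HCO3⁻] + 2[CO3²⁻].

CA = 3.35 mmol/kg

[CO2*] = KH · pCO2 = 10^(−1.42) × 590×10^-6 = 2.243×10^-5 mol/kg
α₀ = 1/(1 + K1/[H⁺] + K1K2/[H⁺]²) = 1/(1 + 10^+2.11 + 10^+1.01) = 0.007140
DIC = [CO2*]/α₀ = 2.243×10^-5 / 0.007140 = 3.142 mmol/kg
CA = (α₁ + 2α₂)·DIC = (0.9198 + 2×0.07306) × 3.142 = 3.35 mmol/kg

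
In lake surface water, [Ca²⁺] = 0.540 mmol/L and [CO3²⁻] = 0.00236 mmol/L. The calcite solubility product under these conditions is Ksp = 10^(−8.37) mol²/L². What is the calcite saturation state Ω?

Ksp = 10^(−8.37) = 4.266×10^-9
Ω = [Ca²⁺][CO3²⁻]/Ksp = (0.540×10^-3)(0.00236×10^-3) / 4.266×10^-9 = 0.299

Ω = 0.299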